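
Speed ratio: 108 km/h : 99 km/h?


Ratio = 108:99
GCD = 9
Simplified = 12:11
Time ratio (same distance) = 11:12
Speed ratio = 12:11

12:11


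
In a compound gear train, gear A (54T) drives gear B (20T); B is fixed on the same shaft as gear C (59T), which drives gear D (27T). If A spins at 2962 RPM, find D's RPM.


Stage 1: RPM_B = RPM_A × t_A/t_B = 2962 × 54/20 = 159948/20 = 7997.40
B and C share a shaft → RPM_C = RPM_B
Stage 2: RPM_D = RPM_C × t_C/t_D = RPM_A × (t_A×t_C)/(t_B×t_D)
Overall ratio = (54×59)/(20×27) = 3186/540
RPM_D = 2962 × 3186/540 = 9436932/540
= 17475.80 RPM

17475.80 RPM


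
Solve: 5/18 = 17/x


Cross multiply: 5 × x = 18 × 17
5x = 306
x = 306 / 5
= 61.20

61.20


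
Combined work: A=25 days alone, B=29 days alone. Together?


Rate of A = 1/25 per day
Rate of B = 1/29 per day
Combined rate = 1/25 + 1/29 = 54/725 ≈ 0.0745 per day
Days = 1 / combined rate = 725/54
≈ 13.43 days

13.43 days


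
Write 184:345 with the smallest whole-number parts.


GCD(184, 345) = 23
184/23 : 345/23
= 8:15

8:15


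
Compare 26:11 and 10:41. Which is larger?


26/11 = 2.3636
10/41 = 0.2439
2.3636 > 0.2439, so 26:11 is greater
= 26:11

26:11


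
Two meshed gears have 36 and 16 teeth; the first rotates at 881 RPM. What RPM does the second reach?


Gear ratio = 36:16 = 9:4
RPM_B = RPM_A × (teeth_A / teeth_B)
= 881 × (36/16)
= 1982.3 RPM

1982.3 RPM


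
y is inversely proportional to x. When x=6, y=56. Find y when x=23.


Inverse proportion: x × y = constant
k = 6 × 56 = 336
y₂ = k / 23 = 336 / 23
= 14.61

14.61


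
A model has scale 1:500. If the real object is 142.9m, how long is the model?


Model size = real / scale
= 142.9 / 500
= 0.2858 m

0.2858 m


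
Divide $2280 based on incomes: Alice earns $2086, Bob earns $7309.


Total income = 2086 + 7309 = $9395
Alice: $2280 × 2086/9395 = $506.24
Bob: $2280 × 7309/9395 = $1773.76
= Alice: $506.24, Bob: $1773.76

Alice: $506.24, Bob: $1773.76


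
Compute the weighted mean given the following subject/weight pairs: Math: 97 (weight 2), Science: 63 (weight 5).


Numerator = 97×2 + 63×5
= 194 + 315
= 509
Total weight = 7
Weighted avg = 509/7
= 72.71

72.71


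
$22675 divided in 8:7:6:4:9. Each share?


Total parts = 8 + 7 + 6 + 4 + 9 = 34
Part 1: 22675 × 8/34 = 5335.29
Part 2: 22675 × 7/34 = 4668.38
Part 3: 22675 × 6/34 = 4001.47
Part 4: 22675 × 4/34 = 2667.65
Part 5: 22675 × 9/34 = 6002.21
= Part 1: $5335.29, Part 2: $4668.38, Part 3: $4001.47, Part 4: $2667.65, Part 5: $6002.21

Part 1: $5335.29, Part 2: $4668.38, Part 3: $4001.47, Part 4: $2667.65, Part 5: $6002.21


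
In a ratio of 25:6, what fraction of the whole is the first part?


Total parts = 25 + 6 = 31
First part: 25/31 = 25/31
= 25/31

25/31


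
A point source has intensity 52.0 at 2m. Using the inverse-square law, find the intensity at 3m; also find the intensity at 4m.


I₁d₁² = I₂d₂²
I at 3m = 52.0 × (2/3)² = 52.0 × 4/9 = 208/9 ≈ 23.1111
I at 4m = 52.0 × (2/4)² = 52.0 × 4/16 = 208/16 = 13.0000
= 23.1111 and 13.0000

23.1111 and 13.0000


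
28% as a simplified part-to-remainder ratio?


28% means 28 parts out of 100; remainder = 72
Part : remainder = 28:72
GCD = 4
= 7:18

7:18


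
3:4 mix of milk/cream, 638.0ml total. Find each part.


Total parts = 3 + 4 = 7
milk: 638.0 × 3/7 = 273.4ml
cream: 638.0 × 4/7 = 364.6ml
= 273.4ml and 364.6ml

273.4ml and 364.6ml


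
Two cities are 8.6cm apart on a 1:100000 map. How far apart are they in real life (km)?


Real distance = map distance × scale
= 8.6cm × 100000
= 860000 cm = 8600.0 m
= 8.600 km

8.600 km


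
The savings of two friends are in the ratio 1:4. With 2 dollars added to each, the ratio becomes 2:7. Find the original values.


Let A = 1k, B = 4k.
(1k + 2) / (4k + 2) = 2/7
Cross-multiply: 7(1k + 2) = 2(4k + 2)
7k + 14 = 8k + 4
7k - 8k = 4 - 14
-1k = -10
k = -10/-1 = 10
A = 1×10 = 10, B = 4×10 = 40
= A = 10, B = 40

A = 10, B = 40


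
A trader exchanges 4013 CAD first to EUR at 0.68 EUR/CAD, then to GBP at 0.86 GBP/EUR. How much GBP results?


Step 1: 4013 CAD × 0.68 = 2728.84 EUR
Step 2: 2728.84 EUR × 0.86 = 2346.80 GBP
Implied rate CAD→GBP = 0.68 × 0.86 = 0.5848
= 2346.80 GBP

2346.80 GBP


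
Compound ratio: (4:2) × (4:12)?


Compound ratio = (4×4) : (2×12)
= 16:24
GCD = 8
= 2:3

2:3


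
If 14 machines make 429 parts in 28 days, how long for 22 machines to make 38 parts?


Days ∝ work / workers, so d₂ = d₁ × (m₁/m₂) × (w₂/w₁)
Workers factor (inverse): 14/22 ≈ 0.6364
Work factor (direct): 38/429 ≈ 0.0886
d₂ = 28 × 14/22 × 38/429 = (28 × 14 × 38) / (22 × 429) = 14896/9438
≈ 1.58 days

1.58 days


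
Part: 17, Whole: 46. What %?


Percentage = (part / whole) × 100
= (17 / 46) × 100
≈ 36.96%

36.96%


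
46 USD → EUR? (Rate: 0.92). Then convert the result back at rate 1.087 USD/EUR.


Amount × rate = 46 × 0.92 = 42.32 EUR
Round-trip: 42.32 × 1.087 = 46.00 USD
= 42.32 EUR, then 46.00 USD

42.32 EUR, then 46.00 USD


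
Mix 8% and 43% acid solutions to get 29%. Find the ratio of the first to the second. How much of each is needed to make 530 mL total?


Let x parts of 8% mix with y parts of 43%.
8x + 43y = 29(x + y)
8x + 43y = 29x + 29y
x(8 - 29) = y(29 - 43)
x/y = (43 - 29)/(29 - 8) = 14/21
Simplify: 2:3
Total parts = 5; one part = 530/5 = 106.00 mL
8% solution: 2×106.00 = 212.00 mL
43% solution: 3×106.00 = 318.00 mL
= ratio 2:3; 212.00 mL and 318.00 mL

ratio 2:3; 212.00 mL and 318.00 mL


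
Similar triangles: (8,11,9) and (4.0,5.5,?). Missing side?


Scale factor = 4.0/8 = 0.5
Missing side = 9 × 0.5
= 4.5

4.5


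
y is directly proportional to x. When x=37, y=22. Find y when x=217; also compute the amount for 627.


Direct proportion: y/x = constant
k = 22/37 ≈ 0.5946
y at x=217: k × 217 = 22 × 217 / 37 = 4774/37 ≈ 129.03
y at x=627: k × 627 = 22 × 627 / 37 = 13794/37 ≈ 372.81
= 129.03 and 372.81

129.03 and 372.81


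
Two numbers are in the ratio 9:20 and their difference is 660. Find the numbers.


Let A = 9k, B = 20k.
20k - 9k = 660
11k = 660 → k = 660/11 = 60
A = 9×60 = 540, B = 20×60 = 1200
= A = 540, B = 1200

A = 540, B = 1200


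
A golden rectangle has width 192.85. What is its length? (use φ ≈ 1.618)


φ = (1 + √5) / 2 ≈ 1.618
Length = width × φ = 192.85 × 1.618 = 312.0313
≈ 312.03

312.03


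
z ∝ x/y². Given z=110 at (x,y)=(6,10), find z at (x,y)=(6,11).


z = k·x/y²
Solve for k using the known point: k = z·y²/x = 110×100/6 = 11000/6 ≈ 1833.3333
Now evaluate at x=6, y=11:
z = k × 6 / 121 = (11000 × 6) / (6 × 121) = 66000/726
≈ 90.9091

90.9091


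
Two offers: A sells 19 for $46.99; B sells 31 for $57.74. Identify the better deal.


Deal A: $46.99/19 = $2.4732/unit
Deal B: $57.74/31 = $1.8626/unit
B is cheaper per unit
= Deal B

Deal B


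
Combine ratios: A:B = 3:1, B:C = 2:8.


Match B: multiply A:B by 2 → 6:2
Multiply B:C by 1 → 2:8
Combined: 6:2:8
GCD = 2
= 3:1:4

3:1:4


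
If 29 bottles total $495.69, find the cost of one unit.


Unit rate = total / quantity
= 495.69 / 29
= $17.09 per unit

$17.09 per unit


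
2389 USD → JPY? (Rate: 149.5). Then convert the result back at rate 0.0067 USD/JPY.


Amount × rate = 2389 × 149.5 = 357155.50 JPY
Round-trip: 357155.50 × 0.0067 = 2392.94 USD
= 357155.50 JPY, then 2392.94 USD

357155.50 JPY, then 2392.94 USD


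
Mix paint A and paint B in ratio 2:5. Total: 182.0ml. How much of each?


Total parts = 2 + 5 = 7
paint A: 182.0 × 2/7 = 52.0ml
paint B: 182.0 × 5/7 = 130.0ml
= 52.0ml and 130.0ml

52.0ml and 130.0ml


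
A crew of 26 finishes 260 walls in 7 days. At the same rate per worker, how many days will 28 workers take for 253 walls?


Days ∝ work / workers, so d₂ = d₁ × (m₁/m₂) × (w₂/w₁)
Workers factor (inverse): 26/28 ≈ 0.9286
Work factor (direct): 253/260 ≈ 0.9731
d₂ = 7 × 26/28 × 253/260 = (7 × 26 × 253) / (28 × 260) = 46046/7280
≈ 6.33 days

6.33 days


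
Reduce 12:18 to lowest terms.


GCD(12, 18) = 6
12/6 : 18/6
= 2:3

2:3


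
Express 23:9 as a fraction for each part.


Total parts = 23 + 9 = 32
First part: 23/32 = 23/32
Second part: 9/32 = 9/32
= 23/32 and 9/32

23/32 and 9/32


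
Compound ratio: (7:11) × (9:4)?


Compound ratio = (7×9) : (11×4)
= 63:44
GCD = 1
= 63:44

63:44


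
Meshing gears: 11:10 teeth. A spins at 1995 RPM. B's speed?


Gear ratio = 11:10 = 11:10
RPM_B = RPM_A × (teeth_A / teeth_B)
= 1995 × (11/10)
= 2194.5 RPM

2194.5 RPM


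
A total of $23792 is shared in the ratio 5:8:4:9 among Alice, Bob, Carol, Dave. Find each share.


Total parts = 5 + 8 + 4 + 9 = 26
Alice: 23792 × 5/26 = 4575.38
Bob: 23792 × 8/26 = 7320.62
Carol: 23792 × 4/26 = 3660.31
Dave: 23792 × 9/26 = 8235.69
= Alice: $4575.38, Bob: $7320.62, Carol: $3660.31, Dave: $8235.69

Alice: $4575.38, Bob: $7320.62, Carol: $3660.31, Dave: $8235.69


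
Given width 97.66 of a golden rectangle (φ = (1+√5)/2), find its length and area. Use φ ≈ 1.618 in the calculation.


φ = (1 + √5) / 2 ≈ 1.618
Length = width × φ = 97.66 × 1.618 = 158.01388
≈ 158.01
Area = width × length = 97.66 × 158.01388 = 15431.6355208 ≈ 15431.64
= Length: 158.01, Area: 15431.64

Length: 158.01, Area: 15431.64


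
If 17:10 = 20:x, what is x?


Cross multiply: 17 × x = 10 × 20
17x = 200
x = 200 / 17
= 11.76

11.76


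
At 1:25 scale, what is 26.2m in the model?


Model size = real / scale
= 26.2 / 25
= 1.0480 m

1.0480 m


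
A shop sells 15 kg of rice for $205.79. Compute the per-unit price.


Unit rate = total / quantity
= 205.79 / 15
= $13.72 per unit

$13.72 per unit


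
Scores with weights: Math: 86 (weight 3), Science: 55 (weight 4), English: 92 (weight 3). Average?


Numerator = 86×3 + 55×4 + 92×3
= 258 + 220 + 276
= 754
Total weight = 10
Weighted avg = 754/10
= 75.40

75.40


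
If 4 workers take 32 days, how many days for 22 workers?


Inverse proportion: x × y = constant
k = 4 × 32 = 128
y₂ = k / 22 = 128 / 22
= 5.82

5.82


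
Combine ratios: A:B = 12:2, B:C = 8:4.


Match B: multiply A:B by 8 → 96:16
Multiply B:C by 2 → 16:8
Combined: 96:16:8
GCD = 8
= 12:2:1

12:2:1


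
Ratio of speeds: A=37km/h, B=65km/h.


Ratio = 37:65
GCD = 1
Simplified = 37:65
Time ratio (same distance) = 65:37
Speed ratio = 37:65

37:65


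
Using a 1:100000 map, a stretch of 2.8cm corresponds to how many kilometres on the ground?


Real distance = map distance × scale
= 2.8cm × 100000
= 280000 cm = 2800.0 m
= 2.800 km

2.800 km


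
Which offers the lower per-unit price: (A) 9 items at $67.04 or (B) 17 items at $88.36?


Deal A: $67.04/9 = $7.4489/unit
Deal B: $88.36/17 = $5.1976/unit
B is cheaper per unit
= Deal B

Deal B


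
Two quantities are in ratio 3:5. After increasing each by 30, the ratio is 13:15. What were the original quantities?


Let A = 3k, B = 5k.
(3k + 30) / (5k + 30) = 13/15
Cross-multiply: 15(3k + 30) = 13(5k + 30)
45k + 450 = 65k + 390
45k - 65k = 390 - 450
-20k = -60
k = -60/-20 = 3
A = 3×3 = 9, B = 5×3 = 15
= A = 9, B = 15

A = 9, B = 15


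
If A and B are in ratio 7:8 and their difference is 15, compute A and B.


Let A = 7k, B = 8k.
8k - 7k = 15
1k = 15 → k = 15/1 = 15
A = 7×15 = 105, B = 8×15 = 120
= A = 105, B = 120

A = 105, B = 120


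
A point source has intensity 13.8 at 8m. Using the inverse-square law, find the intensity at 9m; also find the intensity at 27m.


I₁d₁² = I₂d₂²
I at 9m = 13.8 × (8/9)² = 13.8 × 64/81 = 883.2/81 ≈ 10.9037
I at 27m = 13.8 × (8/27)² = 13.8 × 64/729 = 883.2/729 ≈ 1.2115
= 10.9037 and 1.2115

10.9037 and 1.2115


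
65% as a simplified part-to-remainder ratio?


65% means 65 parts out of 100; remainder = 35
Part : remainder = 65:35
GCD = 5
= 13:7

13:7


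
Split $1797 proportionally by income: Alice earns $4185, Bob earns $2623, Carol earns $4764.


Total income = 4185 + 2623 + 4764 = $11572
Alice: $1797 × 4185/11572 = $649.88
Bob: $1797 × 2623/11572 = $407.32
Carol: $1797 × 4764/11572 = $739.80
= Alice: $649.88, Bob: $407.32, Carol: $739.80

Alice: $649.88, Bob: $407.32, Carol: $739.80


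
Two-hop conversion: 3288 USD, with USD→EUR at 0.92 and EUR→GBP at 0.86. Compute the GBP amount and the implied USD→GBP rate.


Step 1: 3288 USD × 0.92 = 3024.96 EUR
Step 2: 3024.96 EUR × 0.86 = 2601.47 GBP
Implied rate USD→GBP = 0.92 × 0.86 = 0.7912
= 2601.47 GBP; implied rate 0.7912 GBP/USD

2601.47 GBP; implied rate 0.7912 GBP/USD


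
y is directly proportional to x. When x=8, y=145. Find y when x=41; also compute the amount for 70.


Direct proportion: y/x = constant
k = 145/8 = 18.1250
y at x=41: k × 41 = 145 × 41 / 8 = 5945/8 ≈ 743.13
y at x=70: k × 70 = 145 × 70 / 8 = 10150/8 = 1268.75
= 743.13 and 1268.75

743.13 and 1268.75


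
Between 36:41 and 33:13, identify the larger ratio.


36/41 = 0.8780
33/13 = 2.5385
0.8780 < 2.5385, so 36:41 is less
= 33:13

33:13


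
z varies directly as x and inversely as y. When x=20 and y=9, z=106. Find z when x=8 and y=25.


z = k·x/y
Solve for k using the known point: k = z·y/x = 106×9/20 = 954/20 = 47.7000
Now evaluate at x=8, y=25:
z = k × 8 / 25 = (954 × 8) / (20 × 25) = 7632/500
= 15.2640

15.2640


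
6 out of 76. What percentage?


Percentage = (part / whole) × 100
= (6 / 76) × 100
≈ 7.89%

7.89%


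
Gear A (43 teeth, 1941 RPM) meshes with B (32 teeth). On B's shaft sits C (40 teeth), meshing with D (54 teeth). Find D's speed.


Stage 1: RPM_B = RPM_A × t_A/t_B = 1941 × 43/32 = 83463/32 ≈ 2608.22
B and C share a shaft → RPM_C = RPM_B
Stage 2: RPM_D = RPM_C × t_C/t_D = RPM_A × (t_A×t_C)/(t_B×t_D)
Overall ratio = (43×40)/(32×54) = 1720/1728
RPM_D = 1941 × 1720/1728 = 3338520/1728
≈ 1932.01 RPM

1932.01 RPM


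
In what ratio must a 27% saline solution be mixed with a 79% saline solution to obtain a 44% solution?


Let x parts of 27% mix with y parts of 79%.
27x + 79y = 44(x + y)
27x + 79y = 44x + 44y
x(27 - 44) = y(44 - 79)
x/y = (79 - 44)/(44 - 27) = 35/17
Simplify: 35:17
= 35:17

35:17


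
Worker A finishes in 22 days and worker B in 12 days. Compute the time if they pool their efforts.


Rate of A = 1/22 per day
Rate of B = 1/12 per day
Combined rate = 1/22 + 1/12 = 34/264 ≈ 0.1288 per day
Days = 1 / combined rate = 264/34
≈ 7.76 days

7.76 days


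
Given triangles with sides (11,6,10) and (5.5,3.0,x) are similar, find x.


Scale factor = 5.5/11 = 0.5
Missing side = 10 × 0.5
= 5.0

5.0


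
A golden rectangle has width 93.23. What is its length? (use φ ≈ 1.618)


φ = (1 + √5) / 2 ≈ 1.618
Length = width × φ = 93.23 × 1.618 = 150.84614
≈ 150.85

150.85


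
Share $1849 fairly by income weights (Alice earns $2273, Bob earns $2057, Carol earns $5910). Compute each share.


Total income = 2273 + 2057 + 5910 = $10240
Alice: $1849 × 2273/10240 = $410.43
Bob: $1849 × 2057/10240 = $371.43
Carol: $1849 × 5910/10240 = $1067.15
= Alice: $410.43, Bob: $371.43, Carol: $1067.15

Alice: $410.43, Bob: $371.43, Carol: $1067.15


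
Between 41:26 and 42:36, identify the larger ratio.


41/26 = 1.5769
42/36 = 1.1667
1.5769 > 1.1667, so 41:26 is greater
= 41:26

41:26


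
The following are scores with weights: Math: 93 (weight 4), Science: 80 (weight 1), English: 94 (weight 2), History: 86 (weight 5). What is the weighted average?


Numerator = 93×4 + 80×1 + 94×2 + 86×5
= 372 + 80 + 188 + 430
= 1070
Total weight = 12
Weighted avg = 1070/12
= 89.17

89.17


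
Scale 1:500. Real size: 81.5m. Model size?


Model size = real / scale
= 81.5 / 500
= 0.1630 m

0.1630 m


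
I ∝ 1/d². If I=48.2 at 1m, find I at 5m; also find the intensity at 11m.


I₁d₁² = I₂d₂²
I at 5m = 48.2 × (1/5)² = 48.2 × 1/25 = 48.2/25 = 1.9280
I at 11m = 48.2 × (1/11)² = 48.2 × 1/121 = 48.2/121 ≈ 0.3983
= 1.9280 and 0.3983

1.9280 and 0.3983


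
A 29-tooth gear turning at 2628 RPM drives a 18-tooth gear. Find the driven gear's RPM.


Gear ratio = 29:18 = 29:18
RPM_B = RPM_A × (teeth_A / teeth_B)
= 2628 × (29/18)
= 4234.0 RPM

4234.0 RPM


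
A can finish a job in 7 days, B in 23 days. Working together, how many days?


Rate of A = 1/7 per day
Rate of B = 1/23 per day
Combined rate = 1/7 + 1/23 = 30/161 ≈ 0.1863 per day
Days = 1 / combined rate = 161/30
≈ 5.37 days

5.37 days


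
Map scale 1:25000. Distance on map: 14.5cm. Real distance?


Real distance = map distance × scale
= 14.5cm × 25000
= 362500 cm = 3625.0 m
= 3.625 km

3.625 km


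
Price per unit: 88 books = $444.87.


Unit rate = total / quantity
= 444.87 / 88
= $5.06 per unit

$5.06 per unit


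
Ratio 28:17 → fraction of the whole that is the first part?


Total parts = 28 + 17 = 45
First part: 28/45 = 28/45
= 28/45

28/45


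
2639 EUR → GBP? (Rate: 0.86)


Amount × rate = 2639 × 0.86
= 2269.54 GBP

2269.54 GBP


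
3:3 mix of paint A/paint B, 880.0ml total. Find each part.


Total parts = 3 + 3 = 6
paint A: 880.0 × 3/6 = 440.0ml
paint B: 880.0 × 3/6 = 440.0ml
= 440.0ml and 440.0ml

440.0ml and 440.0ml


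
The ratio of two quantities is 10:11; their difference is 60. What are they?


Let A = 10k, B = 11k.
11k - 10k = 60
1k = 60 → k = 60/1 = 60
A = 10×60 = 600, B = 11×60 = 660
= A = 600, B = 660

A = 600, B = 660


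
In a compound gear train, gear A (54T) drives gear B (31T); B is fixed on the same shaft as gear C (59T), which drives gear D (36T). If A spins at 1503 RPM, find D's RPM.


Stage 1: RPM_B = RPM_A × t_A/t_B = 1503 × 54/31 = 81162/31 ≈ 2618.13
B and C share a shaft → RPM_C = RPM_B
Stage 2: RPM_D = RPM_C × t_C/t_D = RPM_A × (t_A×t_C)/(t_B×t_D)
Overall ratio = (54×59)/(31×36) = 3186/1116
RPM_D = 1503 × 3186/1116 = 4788558/1116
≈ 4290.82 RPM

4290.82 RPM


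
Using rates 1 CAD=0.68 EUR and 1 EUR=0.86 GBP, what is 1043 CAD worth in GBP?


Step 1: 1043 CAD × 0.68 = 709.24 EUR
Step 2: 709.24 EUR × 0.86 = 609.95 GBP
Implied rate CAD→GBP = 0.68 × 0.86 = 0.5848
= 609.95 GBP

609.95 GBP


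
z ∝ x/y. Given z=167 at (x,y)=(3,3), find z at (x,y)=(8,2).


z = k·x/y
Solve for k using the known point: k = z·y/x = 167×3/3 = 501/3 = 167.0000
Now evaluate at x=8, y=2:
z = k × 8 / 2 = (501 × 8) / (3 × 2) = 4008/6
= 668.0000

668.0000


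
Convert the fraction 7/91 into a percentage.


Percentage = (part / whole) × 100
= (7 / 91) × 100
≈ 7.69%

7.69%


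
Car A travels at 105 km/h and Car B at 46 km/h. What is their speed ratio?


Ratio = 105:46
GCD = 1
Simplified = 105:46
Time ratio (same distance) = 46:105
Speed ratio = 105:46

105:46


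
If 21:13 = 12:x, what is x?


Cross multiply: 21 × x = 13 × 12
21x = 156
x = 156 / 21
= 7.43

7.43


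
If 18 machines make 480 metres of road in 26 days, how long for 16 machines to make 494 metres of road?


Days ∝ work / workers, so d₂ = d₁ × (m₁/m₂) × (w₂/w₁)
Workers factor (inverse): 18/16 = 1.1250
Work factor (direct): 494/480 ≈ 1.0292
d₂ = 26 × 18/16 × 494/480 = (26 × 18 × 494) / (16 × 480) = 231192/7680
≈ 30.10 days

30.10 days


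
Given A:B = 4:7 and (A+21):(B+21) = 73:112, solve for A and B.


Let A = 4k, B = 7k.
(4k + 21) / (7k + 21) = 73/112
Cross-multiply: 112(4k + 21) = 73(7k + 21)
448k + 2352 = 511k + 1533
448k - 511k = 1533 - 2352
-63k = -819
k = -819/-63 = 13
A = 4×13 = 52, B = 7×13 = 91
= A = 52, B = 91

A = 52, B = 91


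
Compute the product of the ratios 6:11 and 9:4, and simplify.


Compound ratio = (6×9) : (11×4)
= 54:44
GCD = 2
= 27:22

27:22


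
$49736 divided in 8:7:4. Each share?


Total parts = 8 + 7 + 4 = 19
Part 1: 49736 × 8/19 = 20941.47
Part 2: 49736 × 7/19 = 18323.79
Part 3: 49736 × 4/19 = 10470.74
= Part 1: $20941.47, Part 2: $18323.79, Part 3: $10470.74

Part 1: $20941.47, Part 2: $18323.79, Part 3: $10470.74


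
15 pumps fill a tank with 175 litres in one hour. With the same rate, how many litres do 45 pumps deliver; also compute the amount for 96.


Direct proportion: y/x = constant
k = 175/15 ≈ 11.6667
y at x=45: k × 45 = 175 × 45 / 15 = 7875/15 = 525.00
y at x=96: k × 96 = 175 × 96 / 15 = 16800/15 = 1120.00
= 525.00 and 1120.00

525.00 and 1120.00


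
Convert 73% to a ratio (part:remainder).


73% means 73 parts out of 100; remainder = 27
Part : remainder = 73:27
GCD = 1
= 73:27

73:27


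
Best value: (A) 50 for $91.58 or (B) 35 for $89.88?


Deal A: $91.58/50 = $1.8316/unit
Deal B: $89.88/35 = $2.5680/unit
A is cheaper per unit
= Deal A

Deal A


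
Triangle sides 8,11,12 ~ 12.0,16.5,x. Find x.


Scale factor = 12.0/8 = 1.5
Missing side = 12 × 1.5
= 18.0

18.0


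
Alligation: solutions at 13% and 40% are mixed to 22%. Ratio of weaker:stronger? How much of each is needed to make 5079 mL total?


Let x parts of 13% mix with y parts of 40%.
13x + 40y = 22(x + y)
13x + 40y = 22x + 22y
x(13 - 22) = y(22 - 40)
x/y = (40 - 22)/(22 - 13) = 18/9
Simplify: 2:1
Total parts = 3; one part = 5079/3 = 1693.00 mL
13% solution: 2×1693.00 = 3386.00 mL
40% solution: 1×1693.00 = 1693.00 mL
= ratio 2:1; 3386.00 mL and 1693.00 mL

ratio 2:1; 3386.00 mL and 1693.00 mL


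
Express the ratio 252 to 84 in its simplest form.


GCD(252, 84) = 84
252/84 : 84/84
= 3:1

3:1


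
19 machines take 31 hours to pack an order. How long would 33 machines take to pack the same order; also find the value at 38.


Inverse proportion: x × y = constant
k = 19 × 31 = 589
At x=33: k/33 = 17.85
At x=38: k/38 = 15.50
= 17.85 and 15.50

17.85 and 15.50


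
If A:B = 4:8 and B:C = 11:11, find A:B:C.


Match B: multiply A:B by 11 → 44:88
Multiply B:C by 8 → 88:88
Combined: 44:88:88
GCD = 44
= 1:2:2

1:2:2


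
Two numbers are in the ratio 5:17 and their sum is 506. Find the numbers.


Let A = 5k, B = 17k.
5k + 17k = 506
22k = 506 → k = 506/22 = 23
A = 5×23 = 115, B = 17×23 = 391
= A = 115, B = 391

A = 115, B = 391


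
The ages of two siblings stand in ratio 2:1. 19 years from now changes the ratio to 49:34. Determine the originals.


Let A = 2k, B = 1k.
(2k + 19) / (1k + 19) = 49/34
Cross-multiply: 34(2k + 19) = 49(1k + 19)
68k + 646 = 49k + 931
68k - 49k = 931 - 646
19k = 285
k = 285/19 = 15
A = 2×15 = 30, B = 1×15 = 15
= A = 30, B = 15

A = 30, B = 15


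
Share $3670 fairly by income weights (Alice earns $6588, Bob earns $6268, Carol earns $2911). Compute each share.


Total income = 6588 + 6268 + 2911 = $15767
Alice: $3670 × 6588/15767 = $1533.45
Bob: $3670 × 6268/15767 = $1458.97
Carol: $3670 × 2911/15767 = $677.58
= Alice: $1533.45, Bob: $1458.97, Carol: $677.58

Alice: $1533.45, Bob: $1458.97, Carol: $677.58


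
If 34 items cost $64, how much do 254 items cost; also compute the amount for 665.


Direct proportion: y/x = constant
k = 64/34 ≈ 1.8824
y at x=254: k × 254 = 64 × 254 / 34 = 16256/34 ≈ 478.12
y at x=665: k × 665 = 64 × 665 / 34 = 42560/34 ≈ 1251.76
= 478.12 and 1251.76

478.12 and 1251.76


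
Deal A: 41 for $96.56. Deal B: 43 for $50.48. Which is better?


Deal A: $96.56/41 = $2.3551/unit
Deal B: $50.48/43 = $1.1740/unit
B is cheaper per unit
= Deal B

Deal B


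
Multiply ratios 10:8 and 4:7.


Compound ratio = (10×4) : (8×7)
= 40:56
GCD = 8
= 5:7

5:7


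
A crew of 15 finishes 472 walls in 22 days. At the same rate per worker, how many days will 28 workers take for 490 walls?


Days ∝ work / workers, so d₂ = d₁ × (m₁/m₂) × (w₂/w₁)
Workers factor (inverse): 15/28 ≈ 0.5357
Work factor (direct): 490/472 ≈ 1.0381
d₂ = 22 × 15/28 × 490/472 = (22 × 15 × 490) / (28 × 472) = 161700/13216
≈ 12.24 days

12.24 days


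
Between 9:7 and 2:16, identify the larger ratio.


9/7 = 1.2857
2/16 = 0.1250
1.2857 > 0.1250, so 9:7 is greater
= 9:7

9:7


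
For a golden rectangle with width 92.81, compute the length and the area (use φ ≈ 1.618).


φ = (1 + √5) / 2 ≈ 1.618
Length = width × φ = 92.81 × 1.618 = 150.16658
≈ 150.17
Area = width × length = 92.81 × 150.16658 = 13936.9602898 ≈ 13936.96
= Length: 150.17, Area: 13936.96

Length: 150.17, Area: 13936.96


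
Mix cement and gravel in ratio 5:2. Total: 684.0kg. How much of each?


Total parts = 5 + 2 = 7
cement: 684.0 × 5/7 = 488.6kg
gravel: 684.0 × 2/7 = 195.4kg
= 488.6kg and 195.4kg

488.6kg and 195.4kg


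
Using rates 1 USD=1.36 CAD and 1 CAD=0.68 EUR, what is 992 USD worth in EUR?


Step 1: 992 USD × 1.36 = 1349.12 CAD
Step 2: 1349.12 CAD × 0.68 = 917.40 EUR
Implied rate USD→EUR = 1.36 × 0.68 = 0.9248
= 917.40 EUR

917.40 EUR


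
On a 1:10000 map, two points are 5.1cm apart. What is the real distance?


Real distance = map distance × scale
= 5.1cm × 10000
= 51000 cm = 510.0 m
= 0.510 km

0.510 km


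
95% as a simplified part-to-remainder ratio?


95% means 95 parts out of 100; remainder = 5
Part : remainder = 95:5
GCD = 5
= 19:1

19:1


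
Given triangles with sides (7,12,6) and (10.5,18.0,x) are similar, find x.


Scale factor = 10.5/7 = 1.5
Missing side = 6 × 1.5
= 9.0

9.0


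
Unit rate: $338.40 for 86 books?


Unit rate = total / quantity
= 338.40 / 86
= $3.93 per unit

$3.93 per unit


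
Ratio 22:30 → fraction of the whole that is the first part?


Total parts = 22 + 30 = 52
First part: 22/52 = 11/26
= 11/26

11/26


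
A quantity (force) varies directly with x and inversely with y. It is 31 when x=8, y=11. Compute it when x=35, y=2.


z = k·x/y
Solve for k using the known point: k = z·y/x = 31×11/8 = 341/8 = 42.6250
Now evaluate at x=35, y=2:
z = k × 35 / 2 = (341 × 35) / (8 × 2) = 11935/16
= 745.9375

745.9375


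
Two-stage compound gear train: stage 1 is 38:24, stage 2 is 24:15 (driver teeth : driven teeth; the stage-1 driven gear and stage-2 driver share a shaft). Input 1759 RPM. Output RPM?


Stage 1: RPM_B = RPM_A × t_A/t_B = 1759 × 38/24 = 66842/24 ≈ 2785.08
B and C share a shaft → RPM_C = RPM_B
Stage 2: RPM_D = RPM_C × t_C/t_D = RPM_A × (t_A×t_C)/(t_B×t_D)
Overall ratio = (38×24)/(24×15) = 912/360
RPM_D = 1759 × 912/360 = 1604208/360
≈ 4456.13 RPM

4456.13 RPM


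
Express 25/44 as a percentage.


Percentage = (part / whole) × 100
= (25 / 44) × 100
≈ 56.82%

56.82%


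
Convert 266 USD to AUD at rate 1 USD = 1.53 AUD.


Amount × rate = 266 × 1.53
= 406.98 AUD

406.98 AUD


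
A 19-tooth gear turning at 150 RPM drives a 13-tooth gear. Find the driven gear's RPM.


Gear ratio = 19:13 = 19:13
RPM_B = RPM_A × (teeth_A / teeth_B)
= 150 × (19/13)
= 219.2 RPM

219.2 RPM


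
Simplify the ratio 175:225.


GCD(175, 225) = 25
175/25 : 225/25
= 7:9

7:9


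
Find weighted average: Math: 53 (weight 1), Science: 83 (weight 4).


Numerator = 53×1 + 83×4
= 53 + 332
= 385
Total weight = 5
Weighted avg = 385/5
= 77.00

77.00


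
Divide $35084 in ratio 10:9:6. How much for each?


Total parts = 10 + 9 + 6 = 25
Part 1: 35084 × 10/25 = 14033.60
Part 2: 35084 × 9/25 = 12630.24
Part 3: 35084 × 6/25 = 8420.16
= Part 1: $14033.60, Part 2: $12630.24, Part 3: $8420.16

Part 1: $14033.60, Part 2: $12630.24, Part 3: $8420.16


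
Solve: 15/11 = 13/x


Cross multiply: 15 × x = 11 × 13
15x = 143
x = 143 / 15
= 9.53

9.53


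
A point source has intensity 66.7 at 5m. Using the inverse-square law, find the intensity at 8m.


I₁d₁² = I₂d₂²
I₂ = I₁ × (d₁/d₂)²
= 66.7 × (5/8)²
= 66.7 × 25/64
= 1667.5/64
≈ 26.0547

26.0547


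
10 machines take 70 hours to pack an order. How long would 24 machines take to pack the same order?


Inverse proportion: x × y = constant
k = 10 × 70 = 700
y₂ = k / 24 = 700 / 24
= 29.17

29.17


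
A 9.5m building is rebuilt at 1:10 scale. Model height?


Model size = real / scale
= 9.5 / 10
= 0.9500 m

0.9500 m


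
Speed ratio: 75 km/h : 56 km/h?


Ratio = 75:56
GCD = 1
Simplified = 75:56
Time ratio (same distance) = 56:75
Speed ratio = 75:56

75:56


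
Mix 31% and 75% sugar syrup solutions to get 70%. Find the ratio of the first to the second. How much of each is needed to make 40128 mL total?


Let x parts of 31% mix with y parts of 75%.
31x + 75y = 70(x + y)
31x + 75y = 70x + 70y
x(31 - 70) = y(70 - 75)
x/y = (75 - 70)/(70 - 31) = 5/39
Simplify: 5:39
Total parts = 44; one part = 40128/44 = 912.00 mL
31% solution: 5×912.00 = 4560.00 mL
75% solution: 39×912.00 = 35568.00 mL
= ratio 5:39; 4560.00 mL and 35568.00 mL

ratio 5:39; 4560.00 mL and 35568.00 mL


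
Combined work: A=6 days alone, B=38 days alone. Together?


Rate of A = 1/6 per day
Rate of B = 1/38 per day
Combined rate = 1/6 + 1/38 = 44/228 ≈ 0.1930 per day
Days = 1 / combined rate = 228/44
≈ 5.18 days

5.18 days


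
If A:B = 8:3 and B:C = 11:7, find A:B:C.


Match B: multiply A:B by 11 → 88:33
Multiply B:C by 3 → 33:21
Combined: 88:33:21
GCD = 1
= 88:33:21

88:33:21


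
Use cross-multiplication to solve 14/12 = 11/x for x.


Cross multiply: 14 × x = 12 × 11
14x = 132
x = 132 / 14
= 9.43

9.43


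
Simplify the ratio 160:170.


GCD(160, 170) = 10
160/10 : 170/10
= 16:17

16:17


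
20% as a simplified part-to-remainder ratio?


20% means 20 parts out of 100; remainder = 80
Part : remainder = 20:80
GCD = 20
= 1:4

1:4


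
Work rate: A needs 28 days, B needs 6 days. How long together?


Rate of A = 1/28 per day
Rate of B = 1/6 per day
Combined rate = 1/28 + 1/6 = 34/168 ≈ 0.2024 per day
Days = 1 / combined rate = 168/34
≈ 4.94 days

4.94 days


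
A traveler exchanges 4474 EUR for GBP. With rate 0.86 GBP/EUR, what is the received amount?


Amount × rate = 4474 × 0.86
= 3847.64 GBP

3847.64 GBP


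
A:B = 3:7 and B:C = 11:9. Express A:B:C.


Match B: multiply A:B by 11 → 33:77
Multiply B:C by 7 → 77:63
Combined: 33:77:63
GCD = 1
= 33:77:63

33:77:63


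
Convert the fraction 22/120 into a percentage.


Percentage = (part / whole) × 100
= (22 / 120) × 100
≈ 18.33%

18.33%


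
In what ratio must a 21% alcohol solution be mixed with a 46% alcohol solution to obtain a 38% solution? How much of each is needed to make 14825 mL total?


Let x parts of 21% mix with y parts of 46%.
21x + 46y = 38(x + y)
21x + 46y = 38x + 38y
x(21 - 38) = y(38 - 46)
x/y = (46 - 38)/(38 - 21) = 8/17
Simplify: 8:17
Total parts = 25; one part = 14825/25 = 593.00 mL
21% solution: 8×593.00 = 4744.00 mL
46% solution: 17×593.00 = 10081.00 mL
= ratio 8:17; 4744.00 mL and 10081.00 mL

ratio 8:17; 4744.00 mL and 10081.00 mL


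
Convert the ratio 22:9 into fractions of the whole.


Total parts = 22 + 9 = 31
First part: 22/31 = 22/31
Second part: 9/31 = 9/31
= 22/31 and 9/31

22/31 and 9/31


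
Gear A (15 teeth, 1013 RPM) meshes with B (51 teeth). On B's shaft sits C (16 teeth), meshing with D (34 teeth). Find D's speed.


Stage 1: RPM_B = RPM_A × t_A/t_B = 1013 × 15/51 = 15195/51 ≈ 297.94
B and C share a shaft → RPM_C = RPM_B
Stage 2: RPM_D = RPM_C × t_C/t_D = RPM_A × (t_A×t_C)/(t_B×t_D)
Overall ratio = (15×16)/(51×34) = 240/1734
RPM_D = 1013 × 240/1734 = 243120/1734
≈ 140.21 RPM

140.21 RPM


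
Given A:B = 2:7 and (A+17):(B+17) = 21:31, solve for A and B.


Let A = 2k, B = 7k.
(2k + 17) / (7k + 17) = 21/31
Cross-multiply: 31(2k + 17) = 21(7k + 17)
62k + 527 = 147k + 357
62k - 147k = 357 - 527
-85k = -170
k = -170/-85 = 2
A = 2×2 = 4, B = 7×2 = 14
= A = 4, B = 14

A = 4, B = 14


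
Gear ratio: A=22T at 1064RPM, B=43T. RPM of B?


Gear ratio = 22:43 = 22:43
RPM_B = RPM_A × (teeth_A / teeth_B)
= 1064 × (22/43)
= 544.4 RPM

544.4 RPM


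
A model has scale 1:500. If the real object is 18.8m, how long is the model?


Model size = real / scale
= 18.8 / 500
= 0.0376 m

0.0376 m


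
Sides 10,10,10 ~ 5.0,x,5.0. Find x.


Scale factor = 5.0/10 = 0.5
Missing side = 10 × 0.5
= 5.0

5.0


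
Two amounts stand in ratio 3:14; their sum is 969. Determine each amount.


Let A = 3k, B = 14k.
3k + 14k = 969
17k = 969 → k = 969/17 = 57
A = 3×57 = 171, B = 14×57 = 798
= A = 171, B = 798

A = 171, B = 798


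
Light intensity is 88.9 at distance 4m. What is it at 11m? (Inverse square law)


I₁d₁² = I₂d₂²
I₂ = I₁ × (d₁/d₂)²
= 88.9 × (4/11)²
= 88.9 × 16/121
= 1422.4/121
≈ 11.7554

11.7554


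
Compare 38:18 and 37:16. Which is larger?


38/18 = 2.1111
37/16 = 2.3125
2.1111 < 2.3125, so 38:18 is less
= 37:16

37:16


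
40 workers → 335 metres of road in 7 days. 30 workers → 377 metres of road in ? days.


Days ∝ work / workers, so d₂ = d₁ × (m₁/m₂) × (w₂/w₁)
Workers factor (inverse): 40/30 ≈ 1.3333
Work factor (direct): 377/335 ≈ 1.1254
d₂ = 7 × 40/30 × 377/335 = (7 × 40 × 377) / (30 × 335) = 105560/10050
≈ 10.50 days

10.50 days


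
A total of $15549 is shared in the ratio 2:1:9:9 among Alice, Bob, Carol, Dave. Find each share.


Total parts = 2 + 1 + 9 + 9 = 21
Alice: 15549 × 2/21 = 1480.86
Bob: 15549 × 1/21 = 740.43
Carol: 15549 × 9/21 = 6663.86
Dave: 15549 × 9/21 = 6663.86
= Alice: $1480.86, Bob: $740.43, Carol: $6663.86, Dave: $6663.86

Alice: $1480.86, Bob: $740.43, Carol: $6663.86, Dave: $6663.86


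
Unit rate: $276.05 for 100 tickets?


Unit rate = total / quantity
= 276.05 / 100
= $2.76 per unit

$2.76 per unit


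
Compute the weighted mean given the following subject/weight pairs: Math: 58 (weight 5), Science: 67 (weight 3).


Numerator = 58×5 + 67×3
= 290 + 201
= 491
Total weight = 8
Weighted avg = 491/8
= 61.38

61.38


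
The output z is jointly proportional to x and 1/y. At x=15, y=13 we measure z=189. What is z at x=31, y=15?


z = k·x/y
Solve for k using the known point: k = z·y/x = 189×13/15 = 2457/15 = 163.8000
Now evaluate at x=31, y=15:
z = k × 31 / 15 = (2457 × 31) / (15 × 15) = 76167/225
= 338.5200

338.5200


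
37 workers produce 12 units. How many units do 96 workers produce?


Direct proportion: y/x = constant
k = 12/37 ≈ 0.3243
y₂ = k × 96 = 12 × 96 / 37 = 1152/37
≈ 31.14

31.14


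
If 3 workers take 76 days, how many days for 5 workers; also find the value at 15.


Inverse proportion: x × y = constant
k = 3 × 76 = 228
At x=5: k/5 = 45.60
At x=15: k/15 = 15.20
= 45.60 and 15.20

45.60 and 15.20


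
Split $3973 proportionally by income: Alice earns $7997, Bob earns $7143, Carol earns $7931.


Total income = 7997 + 7143 + 7931 = $23071
Alice: $3973 × 7997/23071 = $1377.14
Bob: $3973 × 7143/23071 = $1230.08
Carol: $3973 × 7931/23071 = $1365.78
= Alice: $1377.14, Bob: $1230.08, Carol: $1365.78

Alice: $1377.14, Bob: $1230.08, Carol: $1365.78


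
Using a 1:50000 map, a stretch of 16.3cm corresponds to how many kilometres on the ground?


Real distance = map distance × scale
= 16.3cm × 50000
= 815000 cm = 8150.0 m
= 8.150 km

8.150 km


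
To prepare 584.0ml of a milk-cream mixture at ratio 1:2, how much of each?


Total parts = 1 + 2 = 3
milk: 584.0 × 1/3 = 194.7ml
cream: 584.0 × 2/3 = 389.3ml
= 194.7ml and 389.3ml

194.7ml and 389.3ml


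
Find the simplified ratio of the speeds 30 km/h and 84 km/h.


Ratio = 30:84
GCD = 6
Simplified = 5:14
Time ratio (same distance) = 14:5
Speed ratio = 5:14

5:14


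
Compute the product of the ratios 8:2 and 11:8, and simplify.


Compound ratio = (8×11) : (2×8)
= 88:16
GCD = 8
= 11:2

11:2


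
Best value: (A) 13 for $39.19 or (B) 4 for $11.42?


Deal A: $39.19/13 = $3.0146/unit
Deal B: $11.42/4 = $2.8550/unit
B is cheaper per unit
= Deal B

Deal B


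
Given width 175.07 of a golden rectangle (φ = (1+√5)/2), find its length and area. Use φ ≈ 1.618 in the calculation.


φ = (1 + √5) / 2 ≈ 1.618
Length = width × φ = 175.07 × 1.618 = 283.26326
≈ 283.26
Area = width × length = 175.07 × 283.26326 = 49590.8989282 ≈ 49590.90
= Length: 283.26, Area: 49590.90

Length: 283.26, Area: 49590.90


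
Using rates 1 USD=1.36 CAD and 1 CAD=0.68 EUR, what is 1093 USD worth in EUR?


Step 1: 1093 USD × 1.36 = 1486.48 CAD
Step 2: 1486.48 CAD × 0.68 = 1010.81 EUR
Implied rate USD→EUR = 1.36 × 0.68 = 0.9248
= 1010.81 EUR

1010.81 EUR


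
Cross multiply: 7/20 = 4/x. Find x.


Cross multiply: 7 × x = 20 × 4
7x = 80
x = 80 / 7
= 11.43

11.43


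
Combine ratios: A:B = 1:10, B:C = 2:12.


Match B: multiply A:B by 2 → 2:20
Multiply B:C by 10 → 20:120
Combined: 2:20:120
GCD = 2
= 1:10:60

1:10:60


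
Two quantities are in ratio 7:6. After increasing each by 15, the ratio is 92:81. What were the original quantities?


Let A = 7k, B = 6k.
(7k + 15) / (6k + 15) = 92/81
Cross-multiply: 81(7k + 15) = 92(6k + 15)
567k + 1215 = 552k + 1380
567k - 552k = 1380 - 1215
15k = 165
k = 165/15 = 11
A = 7×11 = 77, B = 6×11 = 66
= A = 77, B = 66

A = 77, B = 66


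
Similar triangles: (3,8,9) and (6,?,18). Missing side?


Scale factor = 6/3 = 2
Missing side = 8 × 2
= 16.0

16.0


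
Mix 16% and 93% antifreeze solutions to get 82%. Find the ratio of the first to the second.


Let x parts of 16% mix with y parts of 93%.
16x + 93y = 82(x + y)
16x + 93y = 82x + 82y
x(16 - 82) = y(82 - 93)
x/y = (93 - 82)/(82 - 16) = 11/66
Simplify: 1:6
= 1:6

1:6


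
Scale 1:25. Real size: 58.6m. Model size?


Model size = real / scale
= 58.6 / 25
= 2.3440 m

2.3440 m


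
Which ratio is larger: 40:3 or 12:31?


40/3 = 13.3333
12/31 = 0.3871
13.3333 > 0.3871, so 40:3 is greater
= 40:3

40:3


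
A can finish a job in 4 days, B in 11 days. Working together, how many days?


Rate of A = 1/4 per day
Rate of B = 1/11 per day
Combined rate = 1/4 + 1/11 = 15/44 ≈ 0.3409 per day
Days = 1 / combined rate = 44/15
≈ 2.93 days

2.93 days


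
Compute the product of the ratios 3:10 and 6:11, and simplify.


Compound ratio = (3×6) : (10×11)
= 18:110
GCD = 2
= 9:55

9:55


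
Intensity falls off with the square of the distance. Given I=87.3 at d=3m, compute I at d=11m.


I₁d₁² = I₂d₂²
I₂ = I₁ × (d₁/d₂)²
= 87.3 × (3/11)²
= 87.3 × 9/121
= 785.7/121
≈ 6.4934

6.4934


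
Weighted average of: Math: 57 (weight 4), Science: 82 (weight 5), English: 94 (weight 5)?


Numerator = 57×4 + 82×5 + 94×5
= 228 + 410 + 470
= 1108
Total weight = 14
Weighted avg = 1108/14
= 79.14

79.14


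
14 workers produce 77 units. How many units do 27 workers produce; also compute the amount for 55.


Direct proportion: y/x = constant
k = 77/14 = 5.5000
y at x=27: k × 27 = 77 × 27 / 14 = 2079/14 = 148.50
y at x=55: k × 55 = 77 × 55 / 14 = 4235/14 = 302.50
= 148.50 and 302.50

148.50 and 302.50


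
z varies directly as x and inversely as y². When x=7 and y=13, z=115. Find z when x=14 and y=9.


z = k·x/y²
Solve for k using the known point: k = z·y²/x = 115×169/7 = 19435/7 ≈ 2776.4286
Now evaluate at x=14, y=9:
z = k × 14 / 81 = (19435 × 14) / (7 × 81) = 272090/567
≈ 479.8765

479.8765


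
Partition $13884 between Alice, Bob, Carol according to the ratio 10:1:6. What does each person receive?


Total parts = 10 + 1 + 6 = 17
Alice: 13884 × 10/17 = 8167.06
Bob: 13884 × 1/17 = 816.71
Carol: 13884 × 6/17 = 4900.24
= Alice: $8167.06, Bob: $816.71, Carol: $4900.24

Alice: $8167.06, Bob: $816.71, Carol: $4900.24


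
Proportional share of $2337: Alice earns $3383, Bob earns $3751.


Total income = 3383 + 3751 = $7134
Alice: $2337 × 3383/7134 = $1108.22
Bob: $2337 × 3751/7134 = $1228.78
= Alice: $1108.22, Bob: $1228.78

Alice: $1108.22, Bob: $1228.78


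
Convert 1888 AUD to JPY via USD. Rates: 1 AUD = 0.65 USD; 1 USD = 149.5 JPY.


Step 1: 1888 AUD × 0.65 = 1227.20 USD
Step 2: 1227.20 USD × 149.5 = 183466.40 JPY
Implied rate AUD→JPY = 0.65 × 149.5 = 97.1750
= 183466.40 JPY

183466.40 JPY
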